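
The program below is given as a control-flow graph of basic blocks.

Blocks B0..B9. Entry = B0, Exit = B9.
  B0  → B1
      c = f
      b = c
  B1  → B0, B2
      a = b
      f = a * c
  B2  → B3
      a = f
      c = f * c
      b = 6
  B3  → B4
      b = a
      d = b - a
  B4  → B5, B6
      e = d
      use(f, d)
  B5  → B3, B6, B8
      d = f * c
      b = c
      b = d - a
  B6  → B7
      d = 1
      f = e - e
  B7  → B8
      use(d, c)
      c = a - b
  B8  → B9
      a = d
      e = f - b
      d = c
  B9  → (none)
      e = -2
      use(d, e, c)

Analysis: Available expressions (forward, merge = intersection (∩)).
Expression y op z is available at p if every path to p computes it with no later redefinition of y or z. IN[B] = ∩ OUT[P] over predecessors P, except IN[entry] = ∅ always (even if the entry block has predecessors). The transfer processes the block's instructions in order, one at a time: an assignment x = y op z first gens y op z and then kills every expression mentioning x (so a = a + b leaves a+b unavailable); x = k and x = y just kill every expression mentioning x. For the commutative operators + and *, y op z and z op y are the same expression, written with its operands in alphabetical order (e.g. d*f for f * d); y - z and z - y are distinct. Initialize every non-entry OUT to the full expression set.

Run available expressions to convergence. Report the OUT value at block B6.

Answer: {e-e}

Working:
Fixpoint table:
  B0: | IN={} | OUT={}
  B1: | IN={} | OUT={a*c}
  B2: | IN={a*c} | OUT={}
  B3: | IN={} | OUT={b-a}
  B4: | IN={b-a} | OUT={b-a}
  B5: | IN={b-a} | OUT={c*f, d-a}
  B6: | IN={} | OUT={e-e}
  B7: | IN={e-e} | OUT={a-b, e-e}
  B8: | IN={} | OUT={f-b}
  B9: | IN={f-b} | OUT={f-b}

Merge at B6: IN[B6] = OUT[B4] ∩ OUT[B5] = {}
Applying B6's transfer function to that IN value gives OUT[B6] (row B6 above).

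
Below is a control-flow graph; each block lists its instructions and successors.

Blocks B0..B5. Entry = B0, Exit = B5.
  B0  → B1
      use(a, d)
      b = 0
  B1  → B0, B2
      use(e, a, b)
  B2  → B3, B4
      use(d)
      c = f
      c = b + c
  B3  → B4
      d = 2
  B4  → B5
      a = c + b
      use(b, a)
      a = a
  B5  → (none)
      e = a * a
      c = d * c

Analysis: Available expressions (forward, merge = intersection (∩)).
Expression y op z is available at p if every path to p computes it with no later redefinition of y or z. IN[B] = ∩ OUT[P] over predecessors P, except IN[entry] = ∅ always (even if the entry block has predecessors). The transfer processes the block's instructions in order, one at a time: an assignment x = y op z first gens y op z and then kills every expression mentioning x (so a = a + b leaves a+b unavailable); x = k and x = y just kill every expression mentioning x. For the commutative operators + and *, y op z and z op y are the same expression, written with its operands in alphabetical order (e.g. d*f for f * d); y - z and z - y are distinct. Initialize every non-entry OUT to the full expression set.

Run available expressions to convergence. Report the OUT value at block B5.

Answer: {a*a}

Working:
Fixpoint table:
  B0: | IN={} | OUT={}
  B1: | IN={} | OUT={}
  B2: | IN={} | OUT={}
  B3: | IN={} | OUT={}
  B4: | IN={} | OUT={b+c}
  B5: | IN={b+c} | OUT={a*a}

Merge at B5: IN[B5] = OUT[B4] = {b+c}
Applying B5's transfer function to that IN value gives OUT[B5] (row B5 above).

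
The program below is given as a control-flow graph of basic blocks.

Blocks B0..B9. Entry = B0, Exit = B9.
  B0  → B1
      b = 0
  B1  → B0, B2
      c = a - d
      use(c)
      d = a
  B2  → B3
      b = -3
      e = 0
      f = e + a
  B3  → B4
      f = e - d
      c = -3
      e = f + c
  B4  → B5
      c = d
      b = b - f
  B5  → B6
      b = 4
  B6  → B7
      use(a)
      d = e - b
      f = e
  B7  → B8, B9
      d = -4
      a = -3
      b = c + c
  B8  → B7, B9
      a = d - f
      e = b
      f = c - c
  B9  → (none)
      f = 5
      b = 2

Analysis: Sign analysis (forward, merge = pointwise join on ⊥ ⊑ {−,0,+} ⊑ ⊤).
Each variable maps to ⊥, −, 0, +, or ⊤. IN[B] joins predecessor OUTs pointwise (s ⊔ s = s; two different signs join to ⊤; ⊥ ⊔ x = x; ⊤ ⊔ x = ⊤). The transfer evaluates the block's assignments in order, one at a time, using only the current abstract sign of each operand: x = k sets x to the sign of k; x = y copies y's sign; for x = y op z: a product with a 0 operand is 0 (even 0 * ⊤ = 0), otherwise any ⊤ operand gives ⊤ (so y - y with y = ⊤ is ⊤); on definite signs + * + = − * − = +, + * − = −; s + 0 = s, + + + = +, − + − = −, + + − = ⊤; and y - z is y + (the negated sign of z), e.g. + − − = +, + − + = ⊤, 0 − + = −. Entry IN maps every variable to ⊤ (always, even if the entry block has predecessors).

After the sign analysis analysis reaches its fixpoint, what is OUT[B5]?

Answer: {a: ⊤, b: +, c: ⊤, d: ⊤, e: ⊤, f: ⊤}

Working:
Per-block solution:
  B0:  IN=(all ⊤)  OUT={b:0; rest ⊤}
  B1:  IN={b:0; rest ⊤}  OUT={b:0; rest ⊤}
  B2:  IN={b:0; rest ⊤}  OUT={b:-, e:0; rest ⊤}
  B3:  IN={b:-, e:0; rest ⊤}  OUT={b:-, c:-; rest ⊤}
  B4:  IN={b:-, c:-; rest ⊤}  OUT=(all ⊤)
  B5:  IN=(all ⊤)  OUT={b:+; rest ⊤}
  B6:  IN={b:+; rest ⊤}  OUT={b:+; rest ⊤}
  B7:  IN=(all ⊤)  OUT={a:-, d:-; rest ⊤}
  B8:  IN={a:-, d:-; rest ⊤}  OUT={d:-; rest ⊤}
  B9:  IN={d:-; rest ⊤}  OUT={b:+, d:-, f:+; rest ⊤}

Merge at B5: IN[B5] = OUT[B4] = {a: ⊤, b: ⊤, c: ⊤, d: ⊤, e: ⊤, f: ⊤}
Applying B5's transfer function to that IN value gives OUT[B5] (row B5 above).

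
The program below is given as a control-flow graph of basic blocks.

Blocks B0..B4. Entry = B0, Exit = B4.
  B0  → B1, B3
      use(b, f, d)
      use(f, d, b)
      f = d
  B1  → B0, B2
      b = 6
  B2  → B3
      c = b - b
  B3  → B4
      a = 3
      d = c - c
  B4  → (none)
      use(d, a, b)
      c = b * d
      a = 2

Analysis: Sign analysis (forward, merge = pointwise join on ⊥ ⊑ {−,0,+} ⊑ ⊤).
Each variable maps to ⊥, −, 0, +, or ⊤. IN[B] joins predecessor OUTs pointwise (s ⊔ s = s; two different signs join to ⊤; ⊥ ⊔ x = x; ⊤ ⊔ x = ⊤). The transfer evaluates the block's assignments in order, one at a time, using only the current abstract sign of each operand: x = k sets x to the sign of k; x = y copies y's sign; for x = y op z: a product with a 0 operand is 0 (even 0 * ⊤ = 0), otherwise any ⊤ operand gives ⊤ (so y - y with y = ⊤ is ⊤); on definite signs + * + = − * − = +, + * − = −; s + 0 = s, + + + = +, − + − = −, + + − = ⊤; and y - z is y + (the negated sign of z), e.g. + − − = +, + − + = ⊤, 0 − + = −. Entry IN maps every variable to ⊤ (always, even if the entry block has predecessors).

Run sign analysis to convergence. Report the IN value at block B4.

Answer: {a: +, b: ⊤, c: ⊤, d: ⊤, e: ⊤, f: ⊤}

Working:
Converged values:
  B0:   IN=(all ⊤)   OUT=(all ⊤)
  B1:   IN=(all ⊤)   OUT={b:+; rest ⊤}
  B2:   IN={b:+; rest ⊤}   OUT={b:+; rest ⊤}
  B3:   IN=(all ⊤)   OUT={a:+; rest ⊤}
  B4:   IN={a:+; rest ⊤}   OUT={a:+; rest ⊤}

Merge at B4: IN[B4] = OUT[B3] = {a: +, b: ⊤, c: ⊤, d: ⊤, e: ⊤, f: ⊤}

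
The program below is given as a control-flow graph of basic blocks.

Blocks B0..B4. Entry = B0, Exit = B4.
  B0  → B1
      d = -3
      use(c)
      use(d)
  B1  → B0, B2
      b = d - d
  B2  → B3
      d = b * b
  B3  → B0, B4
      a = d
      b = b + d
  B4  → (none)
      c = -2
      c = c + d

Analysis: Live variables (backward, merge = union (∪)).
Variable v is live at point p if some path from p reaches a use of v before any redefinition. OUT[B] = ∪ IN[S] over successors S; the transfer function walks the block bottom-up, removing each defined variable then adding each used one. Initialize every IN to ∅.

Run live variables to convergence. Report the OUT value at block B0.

Converged values:
  B0:   IN={c}   OUT={c, d}
  B1:   IN={c, d}   OUT={b, c}
  B2:   IN={b, c}   OUT={b, c, d}
  B3:   IN={b, c, d}   OUT={c, d}
  B4:   IN={d}   OUT={}

Merge at B0: OUT[B0] = IN[B1] = {c, d}

Answer: {c, d}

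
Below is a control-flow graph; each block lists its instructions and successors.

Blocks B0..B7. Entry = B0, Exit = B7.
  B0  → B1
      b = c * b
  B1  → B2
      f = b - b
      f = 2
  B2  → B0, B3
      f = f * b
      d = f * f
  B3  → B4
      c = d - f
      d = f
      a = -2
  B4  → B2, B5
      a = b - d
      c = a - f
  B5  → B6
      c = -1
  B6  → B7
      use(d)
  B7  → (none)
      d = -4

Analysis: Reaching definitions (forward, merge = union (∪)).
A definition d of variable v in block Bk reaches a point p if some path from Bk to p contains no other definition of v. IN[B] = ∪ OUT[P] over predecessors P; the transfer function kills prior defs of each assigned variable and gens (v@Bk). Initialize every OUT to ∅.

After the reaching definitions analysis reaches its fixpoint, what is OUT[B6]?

Fixpoint table:
  B0:  IN={a@B4, b@B0, c@B4, d@B2, f@B2}  OUT={a@B4, b@B0, c@B4, d@B2, f@B2}
  B1:  IN={a@B4, b@B0, c@B4, d@B2, f@B2}  OUT={a@B4, b@B0, c@B4, d@B2, f@B1}
  B2:  IN={a@B4, b@B0, c@B4, d@B2, d@B3, f@B1, f@B2}  OUT={a@B4, b@B0, c@B4, d@B2, f@B2}
  B3:  IN={a@B4, b@B0, c@B4, d@B2, f@B2}  OUT={a@B3, b@B0, c@B3, d@B3, f@B2}
  B4:  IN={a@B3, b@B0, c@B3, d@B3, f@B2}  OUT={a@B4, b@B0, c@B4, d@B3, f@B2}
  B5:  IN={a@B4, b@B0, c@B4, d@B3, f@B2}  OUT={a@B4, b@B0, c@B5, d@B3, f@B2}
  B6:  IN={a@B4, b@B0, c@B5, d@B3, f@B2}  OUT={a@B4, b@B0, c@B5, d@B3, f@B2}
  B7:  IN={a@B4, b@B0, c@B5, d@B3, f@B2}  OUT={a@B4, b@B0, c@B5, d@B7, f@B2}

Merge at B6: IN[B6] = OUT[B5] = {a@B4, b@B0, c@B5, d@B3, f@B2}
Applying B6's transfer function to that IN value gives OUT[B6] (row B6 above).

Answer: {a@B4, b@B0, c@B5, d@B3, f@B2}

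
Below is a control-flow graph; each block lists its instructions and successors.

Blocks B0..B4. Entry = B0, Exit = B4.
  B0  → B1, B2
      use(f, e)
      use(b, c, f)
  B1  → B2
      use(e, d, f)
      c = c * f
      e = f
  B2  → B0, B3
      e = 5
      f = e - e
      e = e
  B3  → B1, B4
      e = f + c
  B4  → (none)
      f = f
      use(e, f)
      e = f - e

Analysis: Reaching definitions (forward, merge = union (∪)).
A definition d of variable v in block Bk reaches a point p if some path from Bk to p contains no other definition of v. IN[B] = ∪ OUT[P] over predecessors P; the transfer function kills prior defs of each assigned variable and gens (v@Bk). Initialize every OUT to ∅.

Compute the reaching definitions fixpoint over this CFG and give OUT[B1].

Fixpoint table:
  B0:  IN={c@B1, e@B2, f@B2}  OUT={c@B1, e@B2, f@B2}
  B1:  IN={c@B1, e@B2, e@B3, f@B2}  OUT={c@B1, e@B1, f@B2}
  B2:  IN={c@B1, e@B1, e@B2, f@B2}  OUT={c@B1, e@B2, f@B2}
  B3:  IN={c@B1, e@B2, f@B2}  OUT={c@B1, e@B3, f@B2}
  B4:  IN={c@B1, e@B3, f@B2}  OUT={c@B1, e@B4, f@B4}

Merge at B1: IN[B1] = OUT[B0] ⊔ OUT[B3] = {c@B1, e@B2, e@B3, f@B2}
Applying B1's transfer function to that IN value gives OUT[B1] (row B1 above).

Answer: {c@B1, e@B1, f@B2}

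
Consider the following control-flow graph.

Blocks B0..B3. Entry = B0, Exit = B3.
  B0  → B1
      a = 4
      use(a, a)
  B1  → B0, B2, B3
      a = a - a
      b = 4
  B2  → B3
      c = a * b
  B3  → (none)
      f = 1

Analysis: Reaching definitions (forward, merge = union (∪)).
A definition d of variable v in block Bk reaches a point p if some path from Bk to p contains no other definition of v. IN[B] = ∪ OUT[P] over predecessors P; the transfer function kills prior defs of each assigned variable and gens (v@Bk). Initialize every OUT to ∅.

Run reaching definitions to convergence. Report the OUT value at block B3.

Answer: {a@B1, b@B1, c@B2, f@B3}

Derivation:
Fixpoint table:
  B0:   IN={a@B1, b@B1}   OUT={a@B0, b@B1}
  B1:   IN={a@B0, b@B1}   OUT={a@B1, b@B1}
  B2:   IN={a@B1, b@B1}   OUT={a@B1, b@B1, c@B2}
  B3:   IN={a@B1, b@B1, c@B2}   OUT={a@B1, b@B1, c@B2, f@B3}

Merge at B3: IN[B3] = OUT[B1] ⊔ OUT[B2] = {a@B1, b@B1, c@B2}
Applying B3's transfer function to that IN value gives OUT[B3] (row B3 above).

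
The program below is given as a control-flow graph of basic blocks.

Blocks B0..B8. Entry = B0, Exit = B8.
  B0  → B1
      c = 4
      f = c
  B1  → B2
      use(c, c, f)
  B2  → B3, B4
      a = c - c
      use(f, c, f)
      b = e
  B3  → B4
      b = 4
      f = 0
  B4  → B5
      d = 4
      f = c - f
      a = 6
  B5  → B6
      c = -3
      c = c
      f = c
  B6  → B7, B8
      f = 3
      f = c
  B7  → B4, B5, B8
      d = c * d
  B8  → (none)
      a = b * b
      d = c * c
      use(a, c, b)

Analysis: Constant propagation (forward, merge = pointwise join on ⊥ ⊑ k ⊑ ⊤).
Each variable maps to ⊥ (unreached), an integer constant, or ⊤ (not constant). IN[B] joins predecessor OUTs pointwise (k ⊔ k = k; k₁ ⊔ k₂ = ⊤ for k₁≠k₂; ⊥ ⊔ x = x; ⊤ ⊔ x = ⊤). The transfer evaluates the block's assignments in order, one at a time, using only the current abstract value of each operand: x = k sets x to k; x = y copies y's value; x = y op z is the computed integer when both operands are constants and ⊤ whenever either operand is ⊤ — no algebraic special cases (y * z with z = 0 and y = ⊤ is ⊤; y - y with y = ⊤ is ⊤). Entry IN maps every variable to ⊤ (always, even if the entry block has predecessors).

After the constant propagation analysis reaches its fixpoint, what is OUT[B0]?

Per-block solution:
  B0:   IN=(all ⊤)   OUT={c:4, f:4; rest ⊤}
  B1:   IN={c:4, f:4; rest ⊤}   OUT={c:4, f:4; rest ⊤}
  B2:   IN={c:4, f:4; rest ⊤}   OUT={a:0, c:4, f:4; rest ⊤}
  B3:   IN={a:0, c:4, f:4; rest ⊤}   OUT={a:0, b:4, c:4, f:0; rest ⊤}
  B4:   IN=(all ⊤)   OUT={a:6, d:4; rest ⊤}
  B5:   IN={a:6; rest ⊤}   OUT={a:6, c:-3, f:-3; rest ⊤}
  B6:   IN={a:6, c:-3, f:-3; rest ⊤}   OUT={a:6, c:-3, f:-3; rest ⊤}
  B7:   IN={a:6, c:-3, f:-3; rest ⊤}   OUT={a:6, c:-3, f:-3; rest ⊤}
  B8:   IN={a:6, c:-3, f:-3; rest ⊤}   OUT={c:-3, d:9, f:-3; rest ⊤}

B0 is the boundary node: IN[B0] = {a: ⊤, b: ⊤, c: ⊤, d: ⊤, e: ⊤, f: ⊤}
Applying B0's transfer function to that IN value gives OUT[B0] (row B0 above).

Answer: {a: ⊤, b: ⊤, c: 4, d: ⊤, e: ⊤, f: 4}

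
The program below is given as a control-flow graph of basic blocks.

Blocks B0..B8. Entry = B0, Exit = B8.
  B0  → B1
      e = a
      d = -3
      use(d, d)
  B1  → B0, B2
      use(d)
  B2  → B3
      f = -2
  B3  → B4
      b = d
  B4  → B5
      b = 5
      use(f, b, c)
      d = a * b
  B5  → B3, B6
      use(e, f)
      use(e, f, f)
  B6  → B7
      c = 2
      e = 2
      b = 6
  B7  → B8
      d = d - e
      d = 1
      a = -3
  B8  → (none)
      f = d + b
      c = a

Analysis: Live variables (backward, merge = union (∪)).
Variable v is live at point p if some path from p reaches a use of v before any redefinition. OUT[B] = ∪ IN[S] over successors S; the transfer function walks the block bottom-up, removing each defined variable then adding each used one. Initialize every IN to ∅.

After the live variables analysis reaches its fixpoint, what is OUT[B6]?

Fixpoint table:
  B0:   IN={a, c}   OUT={a, c, d, e}
  B1:   IN={a, c, d, e}   OUT={a, c, d, e}
  B2:   IN={a, c, d, e}   OUT={a, c, d, e, f}
  B3:   IN={a, c, d, e, f}   OUT={a, c, e, f}
  B4:   IN={a, c, e, f}   OUT={a, c, d, e, f}
  B5:   IN={a, c, d, e, f}   OUT={a, c, d, e, f}
  B6:   IN={d}   OUT={b, d, e}
  B7:   IN={b, d, e}   OUT={a, b, d}
  B8:   IN={a, b, d}   OUT={}

Merge at B6: OUT[B6] = IN[B7] = {b, d, e}

Answer: {b, d, e}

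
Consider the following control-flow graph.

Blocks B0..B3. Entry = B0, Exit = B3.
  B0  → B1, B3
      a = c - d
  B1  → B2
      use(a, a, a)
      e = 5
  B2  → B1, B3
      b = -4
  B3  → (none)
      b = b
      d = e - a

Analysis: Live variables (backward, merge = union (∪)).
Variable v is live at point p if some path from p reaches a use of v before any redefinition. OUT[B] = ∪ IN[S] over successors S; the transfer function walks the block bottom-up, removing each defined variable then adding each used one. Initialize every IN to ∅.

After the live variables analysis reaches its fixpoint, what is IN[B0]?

Answer: {b, c, d, e}

Working:
Converged values:
  B0:   IN={b, c, d, e}   OUT={a, b, e}
  B1:   IN={a}   OUT={a, e}
  B2:   IN={a, e}   OUT={a, b, e}
  B3:   IN={a, b, e}   OUT={}

Merge at B0: OUT[B0] = IN[B1] ⊔ IN[B3] = {a, b, e}
Applying B0's transfer function to that OUT value gives IN[B0] (row B0 above).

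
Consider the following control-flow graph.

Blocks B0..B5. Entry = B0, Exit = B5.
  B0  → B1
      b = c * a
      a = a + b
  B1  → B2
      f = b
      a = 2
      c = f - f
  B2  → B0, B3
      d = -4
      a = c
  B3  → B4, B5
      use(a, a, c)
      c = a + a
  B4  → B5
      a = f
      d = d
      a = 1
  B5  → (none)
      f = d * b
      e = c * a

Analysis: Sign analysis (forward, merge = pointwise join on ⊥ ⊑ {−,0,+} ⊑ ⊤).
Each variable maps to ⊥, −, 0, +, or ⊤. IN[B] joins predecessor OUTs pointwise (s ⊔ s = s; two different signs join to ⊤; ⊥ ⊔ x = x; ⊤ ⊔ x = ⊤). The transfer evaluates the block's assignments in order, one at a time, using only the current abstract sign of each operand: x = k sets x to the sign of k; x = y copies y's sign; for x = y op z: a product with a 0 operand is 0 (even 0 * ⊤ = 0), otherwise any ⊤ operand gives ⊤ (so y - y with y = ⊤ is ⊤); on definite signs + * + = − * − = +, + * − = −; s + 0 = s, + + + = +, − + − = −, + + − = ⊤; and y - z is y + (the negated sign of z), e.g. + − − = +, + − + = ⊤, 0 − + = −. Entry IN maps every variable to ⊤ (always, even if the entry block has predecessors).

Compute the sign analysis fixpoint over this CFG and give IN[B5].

Answer: {a: ⊤, b: ⊤, c: ⊤, d: -, e: ⊤, f: ⊤}

Working:
Per-block solution:
  B0: | IN=(all ⊤) | OUT=(all ⊤)
  B1: | IN=(all ⊤) | OUT={a:+; rest ⊤}
  B2: | IN={a:+; rest ⊤} | OUT={d:-; rest ⊤}
  B3: | IN={d:-; rest ⊤} | OUT={d:-; rest ⊤}
  B4: | IN={d:-; rest ⊤} | OUT={a:+, d:-; rest ⊤}
  B5: | IN={d:-; rest ⊤} | OUT={d:-; rest ⊤}

Merge at B5: IN[B5] = OUT[B3] ⊔ OUT[B4] = {a: ⊤, b: ⊤, c: ⊤, d: -, e: ⊤, f: ⊤}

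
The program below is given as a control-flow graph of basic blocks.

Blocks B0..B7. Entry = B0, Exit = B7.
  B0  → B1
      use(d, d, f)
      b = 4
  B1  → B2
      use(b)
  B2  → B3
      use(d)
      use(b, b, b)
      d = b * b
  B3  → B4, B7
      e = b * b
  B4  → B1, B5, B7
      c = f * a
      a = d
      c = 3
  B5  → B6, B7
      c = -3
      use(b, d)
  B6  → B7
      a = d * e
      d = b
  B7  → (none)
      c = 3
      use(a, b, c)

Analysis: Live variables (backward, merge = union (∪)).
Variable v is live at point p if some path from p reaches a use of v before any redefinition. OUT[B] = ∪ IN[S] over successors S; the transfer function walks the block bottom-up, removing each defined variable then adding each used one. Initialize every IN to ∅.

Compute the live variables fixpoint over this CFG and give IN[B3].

Answer: {a, b, d, f}

Trace:
Per-block solution:
  B0: | IN={a, d, f} | OUT={a, b, d, f}
  B1: | IN={a, b, d, f} | OUT={a, b, d, f}
  B2: | IN={a, b, d, f} | OUT={a, b, d, f}
  B3: | IN={a, b, d, f} | OUT={a, b, d, e, f}
  B4: | IN={a, b, d, e, f} | OUT={a, b, d, e, f}
  B5: | IN={a, b, d, e} | OUT={a, b, d, e}
  B6: | IN={b, d, e} | OUT={a, b}
  B7: | IN={a, b} | OUT={}

Merge at B3: OUT[B3] = IN[B4] ⊔ IN[B7] = {a, b, d, e, f}
Applying B3's transfer function to that OUT value gives IN[B3] (row B3 above).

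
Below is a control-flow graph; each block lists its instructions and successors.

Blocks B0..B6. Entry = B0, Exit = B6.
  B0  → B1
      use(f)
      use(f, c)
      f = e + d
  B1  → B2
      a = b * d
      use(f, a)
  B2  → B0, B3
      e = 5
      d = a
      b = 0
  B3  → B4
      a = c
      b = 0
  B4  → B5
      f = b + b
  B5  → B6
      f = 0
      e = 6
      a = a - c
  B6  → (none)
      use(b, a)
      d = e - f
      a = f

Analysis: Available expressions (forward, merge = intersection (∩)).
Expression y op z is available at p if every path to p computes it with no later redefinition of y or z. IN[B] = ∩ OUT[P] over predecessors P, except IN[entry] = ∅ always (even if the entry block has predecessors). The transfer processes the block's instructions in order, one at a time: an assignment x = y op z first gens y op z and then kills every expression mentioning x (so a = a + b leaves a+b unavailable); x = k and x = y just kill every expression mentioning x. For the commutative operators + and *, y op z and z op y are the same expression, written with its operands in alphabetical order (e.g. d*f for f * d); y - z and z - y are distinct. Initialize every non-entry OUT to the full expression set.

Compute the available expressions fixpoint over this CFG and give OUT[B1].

Per-block solution:
  B0:   IN={}   OUT={d+e}
  B1:   IN={d+e}   OUT={b*d, d+e}
  B2:   IN={b*d, d+e}   OUT={}
  B3:   IN={}   OUT={}
  B4:   IN={}   OUT={b+b}
  B5:   IN={b+b}   OUT={b+b}
  B6:   IN={b+b}   OUT={b+b, e-f}

Merge at B1: IN[B1] = OUT[B0] = {d+e}
Applying B1's transfer function to that IN value gives OUT[B1] (row B1 above).

Answer: {b*d, d+e}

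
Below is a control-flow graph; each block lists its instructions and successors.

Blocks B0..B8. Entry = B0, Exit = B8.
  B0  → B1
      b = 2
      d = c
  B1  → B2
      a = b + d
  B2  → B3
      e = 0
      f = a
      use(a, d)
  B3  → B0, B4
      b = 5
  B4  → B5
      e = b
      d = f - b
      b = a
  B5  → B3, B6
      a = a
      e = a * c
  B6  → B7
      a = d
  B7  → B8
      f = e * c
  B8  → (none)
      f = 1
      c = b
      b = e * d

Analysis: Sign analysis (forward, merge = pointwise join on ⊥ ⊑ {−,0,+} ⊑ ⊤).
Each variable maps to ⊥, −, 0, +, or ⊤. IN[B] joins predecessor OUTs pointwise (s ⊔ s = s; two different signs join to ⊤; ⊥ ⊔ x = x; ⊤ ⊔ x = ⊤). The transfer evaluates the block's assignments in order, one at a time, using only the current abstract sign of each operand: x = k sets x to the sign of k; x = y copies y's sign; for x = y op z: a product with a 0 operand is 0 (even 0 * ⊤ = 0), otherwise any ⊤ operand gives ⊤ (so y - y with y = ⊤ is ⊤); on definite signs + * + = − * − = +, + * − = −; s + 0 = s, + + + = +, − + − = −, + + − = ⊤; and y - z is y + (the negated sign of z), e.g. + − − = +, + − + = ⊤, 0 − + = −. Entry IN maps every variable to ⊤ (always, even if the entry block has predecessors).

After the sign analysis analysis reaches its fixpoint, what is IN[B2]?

Answer: {a: ⊤, b: +, c: ⊤, d: ⊤, e: ⊤, f: ⊤}

Derivation:
Fixpoint table:
  B0: | IN=(all ⊤) | OUT={b:+; rest ⊤}
  B1: | IN={b:+; rest ⊤} | OUT={b:+; rest ⊤}
  B2: | IN={b:+; rest ⊤} | OUT={b:+, e:0; rest ⊤}
  B3: | IN=(all ⊤) | OUT={b:+; rest ⊤}
  B4: | IN={b:+; rest ⊤} | OUT={e:+; rest ⊤}
  B5: | IN={e:+; rest ⊤} | OUT=(all ⊤)
  B6: | IN=(all ⊤) | OUT=(all ⊤)
  B7: | IN=(all ⊤) | OUT=(all ⊤)
  B8: | IN=(all ⊤) | OUT={f:+; rest ⊤}

Merge at B2: IN[B2] = OUT[B1] = {a: ⊤, b: +, c: ⊤, d: ⊤, e: ⊤, f: ⊤}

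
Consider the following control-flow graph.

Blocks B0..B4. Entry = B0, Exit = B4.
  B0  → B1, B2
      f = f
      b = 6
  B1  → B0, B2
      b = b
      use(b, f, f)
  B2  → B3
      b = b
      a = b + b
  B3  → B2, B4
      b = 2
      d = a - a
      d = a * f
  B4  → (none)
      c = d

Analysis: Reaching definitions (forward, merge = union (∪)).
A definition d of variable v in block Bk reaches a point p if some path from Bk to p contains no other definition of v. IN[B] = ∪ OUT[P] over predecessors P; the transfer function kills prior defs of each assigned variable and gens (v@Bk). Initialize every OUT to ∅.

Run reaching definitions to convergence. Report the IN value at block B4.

Answer: {a@B2, b@B3, d@B3, f@B0}

Trace:
Converged values:
  B0: | IN={b@B1, f@B0} | OUT={b@B0, f@B0}
  B1: | IN={b@B0, f@B0} | OUT={b@B1, f@B0}
  B2: | IN={a@B2, b@B0, b@B1, b@B3, d@B3, f@B0} | OUT={a@B2, b@B2, d@B3, f@B0}
  B3: | IN={a@B2, b@B2, d@B3, f@B0} | OUT={a@B2, b@B3, d@B3, f@B0}
  B4: | IN={a@B2, b@B3, d@B3, f@B0} | OUT={a@B2, b@B3, c@B4, d@B3, f@B0}

Merge at B4: IN[B4] = OUT[B3] = {a@B2, b@B3, d@B3, f@B0}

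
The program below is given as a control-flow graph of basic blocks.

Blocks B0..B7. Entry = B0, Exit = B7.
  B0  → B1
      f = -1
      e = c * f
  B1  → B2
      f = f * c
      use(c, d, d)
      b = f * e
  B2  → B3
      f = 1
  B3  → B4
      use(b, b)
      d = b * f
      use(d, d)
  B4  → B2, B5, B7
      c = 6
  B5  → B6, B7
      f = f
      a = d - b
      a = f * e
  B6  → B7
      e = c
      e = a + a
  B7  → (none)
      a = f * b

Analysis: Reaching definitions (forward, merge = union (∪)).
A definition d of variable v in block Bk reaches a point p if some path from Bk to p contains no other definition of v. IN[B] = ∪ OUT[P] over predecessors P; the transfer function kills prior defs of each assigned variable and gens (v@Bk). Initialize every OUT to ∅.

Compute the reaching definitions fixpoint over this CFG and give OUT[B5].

Per-block solution:
  B0: | IN={} | OUT={e@B0, f@B0}
  B1: | IN={e@B0, f@B0} | OUT={b@B1, e@B0, f@B1}
  B2: | IN={b@B1, c@B4, d@B3, e@B0, f@B1, f@B2} | OUT={b@B1, c@B4, d@B3, e@B0, f@B2}
  B3: | IN={b@B1, c@B4, d@B3, e@B0, f@B2} | OUT={b@B1, c@B4, d@B3, e@B0, f@B2}
  B4: | IN={b@B1, c@B4, d@B3, e@B0, f@B2} | OUT={b@B1, c@B4, d@B3, e@B0, f@B2}
  B5: | IN={b@B1, c@B4, d@B3, e@B0, f@B2} | OUT={a@B5, b@B1, c@B4, d@B3, e@B0, f@B5}
  B6: | IN={a@B5, b@B1, c@B4, d@B3, e@B0, f@B5} | OUT={a@B5, b@B1, c@B4, d@B3, e@B6, f@B5}
  B7: | IN={a@B5, b@B1, c@B4, d@B3, e@B0, e@B6, f@B2, f@B5} | OUT={a@B7, b@B1, c@B4, d@B3, e@B0, e@B6, f@B2, f@B5}

Merge at B5: IN[B5] = OUT[B4] = {b@B1, c@B4, d@B3, e@B0, f@B2}
Applying B5's transfer function to that IN value gives OUT[B5] (row B5 above).

Answer: {a@B5, b@B1, c@B4, d@B3, e@B0, f@B5}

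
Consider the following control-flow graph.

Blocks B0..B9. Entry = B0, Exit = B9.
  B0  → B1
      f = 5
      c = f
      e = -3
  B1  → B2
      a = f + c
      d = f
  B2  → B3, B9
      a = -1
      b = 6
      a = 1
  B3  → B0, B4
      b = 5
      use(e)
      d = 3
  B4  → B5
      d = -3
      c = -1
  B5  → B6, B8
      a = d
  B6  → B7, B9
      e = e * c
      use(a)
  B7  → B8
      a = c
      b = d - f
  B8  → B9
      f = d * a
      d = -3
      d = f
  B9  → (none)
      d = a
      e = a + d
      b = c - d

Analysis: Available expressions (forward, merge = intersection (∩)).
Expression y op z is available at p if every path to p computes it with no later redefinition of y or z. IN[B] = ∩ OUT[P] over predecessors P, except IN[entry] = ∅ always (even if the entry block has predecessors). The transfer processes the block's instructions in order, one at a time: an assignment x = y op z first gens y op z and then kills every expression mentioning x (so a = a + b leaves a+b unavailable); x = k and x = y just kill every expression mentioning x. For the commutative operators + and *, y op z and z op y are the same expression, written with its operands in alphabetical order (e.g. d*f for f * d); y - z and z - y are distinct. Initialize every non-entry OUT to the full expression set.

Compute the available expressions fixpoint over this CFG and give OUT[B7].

Answer: {d-f}

Derivation:
Fixpoint table:
  B0:   IN={}   OUT={}
  B1:   IN={}   OUT={c+f}
  B2:   IN={c+f}   OUT={c+f}
  B3:   IN={c+f}   OUT={c+f}
  B4:   IN={c+f}   OUT={}
  B5:   IN={}   OUT={}
  B6:   IN={}   OUT={}
  B7:   IN={}   OUT={d-f}
  B8:   IN={}   OUT={}
  B9:   IN={}   OUT={a+d, c-d}

Merge at B7: IN[B7] = OUT[B6] = {}
Applying B7's transfer function to that IN value gives OUT[B7] (row B7 above).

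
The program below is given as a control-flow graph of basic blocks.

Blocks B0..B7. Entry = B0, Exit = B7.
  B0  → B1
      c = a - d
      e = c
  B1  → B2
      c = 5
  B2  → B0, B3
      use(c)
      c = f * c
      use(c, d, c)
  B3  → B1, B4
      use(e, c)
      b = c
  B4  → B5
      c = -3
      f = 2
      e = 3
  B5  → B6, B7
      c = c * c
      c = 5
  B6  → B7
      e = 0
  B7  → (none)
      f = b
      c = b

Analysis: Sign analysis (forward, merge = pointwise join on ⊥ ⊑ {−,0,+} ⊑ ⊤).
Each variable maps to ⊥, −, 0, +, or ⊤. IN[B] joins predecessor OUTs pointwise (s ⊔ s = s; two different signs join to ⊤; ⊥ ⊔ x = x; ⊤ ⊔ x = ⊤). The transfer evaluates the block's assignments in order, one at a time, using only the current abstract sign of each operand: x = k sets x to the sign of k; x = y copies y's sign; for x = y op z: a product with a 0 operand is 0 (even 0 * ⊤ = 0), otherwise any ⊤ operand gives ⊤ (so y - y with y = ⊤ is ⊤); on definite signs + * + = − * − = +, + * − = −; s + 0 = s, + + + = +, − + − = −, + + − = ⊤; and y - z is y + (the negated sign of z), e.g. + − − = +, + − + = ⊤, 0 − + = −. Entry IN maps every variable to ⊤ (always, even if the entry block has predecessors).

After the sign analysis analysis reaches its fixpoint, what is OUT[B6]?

Answer: {a: ⊤, b: ⊤, c: +, d: ⊤, e: 0, f: +}

Derivation:
Converged values:
  B0:  IN=(all ⊤)  OUT=(all ⊤)
  B1:  IN=(all ⊤)  OUT={c:+; rest ⊤}
  B2:  IN={c:+; rest ⊤}  OUT=(all ⊤)
  B3:  IN=(all ⊤)  OUT=(all ⊤)
  B4:  IN=(all ⊤)  OUT={c:-, e:+, f:+; rest ⊤}
  B5:  IN={c:-, e:+, f:+; rest ⊤}  OUT={c:+, e:+, f:+; rest ⊤}
  B6:  IN={c:+, e:+, f:+; rest ⊤}  OUT={c:+, e:0, f:+; rest ⊤}
  B7:  IN={c:+, f:+; rest ⊤}  OUT=(all ⊤)

Merge at B6: IN[B6] = OUT[B5] = {a: ⊤, b: ⊤, c: +, d: ⊤, e: +, f: +}
Applying B6's transfer function to that IN value gives OUT[B6] (row B6 above).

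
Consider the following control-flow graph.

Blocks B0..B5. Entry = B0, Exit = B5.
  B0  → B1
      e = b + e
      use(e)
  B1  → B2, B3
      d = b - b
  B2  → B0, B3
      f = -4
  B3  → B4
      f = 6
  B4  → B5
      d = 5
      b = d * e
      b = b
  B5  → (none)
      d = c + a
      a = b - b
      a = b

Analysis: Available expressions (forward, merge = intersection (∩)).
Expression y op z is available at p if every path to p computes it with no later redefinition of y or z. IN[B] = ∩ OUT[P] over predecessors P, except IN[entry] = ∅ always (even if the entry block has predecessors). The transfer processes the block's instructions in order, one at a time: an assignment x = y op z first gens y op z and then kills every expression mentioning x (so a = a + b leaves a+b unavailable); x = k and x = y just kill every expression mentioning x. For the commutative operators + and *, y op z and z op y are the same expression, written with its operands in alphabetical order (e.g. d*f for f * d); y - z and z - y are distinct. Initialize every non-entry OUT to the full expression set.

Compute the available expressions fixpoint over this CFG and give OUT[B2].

Answer: {b-b}

Working:
Per-block solution:
  B0: | IN={} | OUT={}
  B1: | IN={} | OUT={b-b}
  B2: | IN={b-b} | OUT={b-b}
  B3: | IN={b-b} | OUT={b-b}
  B4: | IN={b-b} | OUT={d*e}
  B5: | IN={d*e} | OUT={b-b}

Merge at B2: IN[B2] = OUT[B1] = {b-b}
Applying B2's transfer function to that IN value gives OUT[B2] (row B2 above).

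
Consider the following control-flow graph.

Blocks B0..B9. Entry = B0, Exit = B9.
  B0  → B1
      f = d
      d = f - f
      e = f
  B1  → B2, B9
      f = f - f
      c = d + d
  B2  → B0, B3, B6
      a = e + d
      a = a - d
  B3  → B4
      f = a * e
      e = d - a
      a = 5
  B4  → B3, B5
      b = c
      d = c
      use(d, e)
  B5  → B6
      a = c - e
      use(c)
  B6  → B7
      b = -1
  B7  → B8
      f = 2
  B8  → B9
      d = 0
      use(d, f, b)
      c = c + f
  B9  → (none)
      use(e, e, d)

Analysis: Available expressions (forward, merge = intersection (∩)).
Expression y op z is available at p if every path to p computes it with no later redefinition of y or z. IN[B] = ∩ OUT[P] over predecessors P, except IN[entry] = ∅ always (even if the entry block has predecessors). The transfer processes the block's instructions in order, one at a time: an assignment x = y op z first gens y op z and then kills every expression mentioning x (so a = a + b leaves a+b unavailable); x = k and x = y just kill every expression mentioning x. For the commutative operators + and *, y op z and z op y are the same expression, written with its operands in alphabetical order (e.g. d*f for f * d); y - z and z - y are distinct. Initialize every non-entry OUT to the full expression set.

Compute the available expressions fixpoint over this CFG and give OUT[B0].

Fixpoint table:
  B0:  IN={}  OUT={f-f}
  B1:  IN={f-f}  OUT={d+d}
  B2:  IN={d+d}  OUT={d+d, d+e}
  B3:  IN={}  OUT={}
  B4:  IN={}  OUT={}
  B5:  IN={}  OUT={c-e}
  B6:  IN={}  OUT={}
  B7:  IN={}  OUT={}
  B8:  IN={}  OUT={}
  B9:  IN={}  OUT={}

Merge at B0 (entry node, so the boundary value {} is joined with the incoming edge(s)): IN[B0] = {} ∩ OUT[B2] = {}
Applying B0's transfer function to that IN value gives OUT[B0] (row B0 above).

Answer: {f-f}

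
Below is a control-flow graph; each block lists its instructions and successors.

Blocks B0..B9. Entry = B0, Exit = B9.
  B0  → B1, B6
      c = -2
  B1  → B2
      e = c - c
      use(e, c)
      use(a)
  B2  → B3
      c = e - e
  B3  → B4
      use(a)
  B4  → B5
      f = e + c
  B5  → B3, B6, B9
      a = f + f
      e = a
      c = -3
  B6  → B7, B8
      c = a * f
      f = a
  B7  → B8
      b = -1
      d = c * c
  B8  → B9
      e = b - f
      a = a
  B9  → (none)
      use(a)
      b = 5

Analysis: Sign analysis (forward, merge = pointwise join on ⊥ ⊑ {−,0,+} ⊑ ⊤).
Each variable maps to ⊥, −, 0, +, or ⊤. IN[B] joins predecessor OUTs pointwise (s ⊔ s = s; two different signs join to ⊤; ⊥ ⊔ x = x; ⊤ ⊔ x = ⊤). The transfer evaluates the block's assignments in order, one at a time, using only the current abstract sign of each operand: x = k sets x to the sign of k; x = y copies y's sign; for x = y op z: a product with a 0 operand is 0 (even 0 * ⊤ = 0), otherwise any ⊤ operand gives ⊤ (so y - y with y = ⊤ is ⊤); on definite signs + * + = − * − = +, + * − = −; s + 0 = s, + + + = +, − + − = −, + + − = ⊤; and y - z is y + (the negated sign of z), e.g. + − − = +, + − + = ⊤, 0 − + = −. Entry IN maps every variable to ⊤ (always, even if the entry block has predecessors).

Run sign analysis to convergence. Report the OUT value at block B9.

Per-block solution:
  B0:   IN=(all ⊤)   OUT={c:-; rest ⊤}
  B1:   IN={c:-; rest ⊤}   OUT={c:-; rest ⊤}
  B2:   IN={c:-; rest ⊤}   OUT=(all ⊤)
  B3:   IN=(all ⊤)   OUT=(all ⊤)
  B4:   IN=(all ⊤)   OUT=(all ⊤)
  B5:   IN=(all ⊤)   OUT={c:-; rest ⊤}
  B6:   IN={c:-; rest ⊤}   OUT=(all ⊤)
  B7:   IN=(all ⊤)   OUT={b:-; rest ⊤}
  B8:   IN=(all ⊤)   OUT=(all ⊤)
  B9:   IN=(all ⊤)   OUT={b:+; rest ⊤}

Merge at B9: IN[B9] = OUT[B5] ⊔ OUT[B8] = {a: ⊤, b: ⊤, c: ⊤, d: ⊤, e: ⊤, f: ⊤}
Applying B9's transfer function to that IN value gives OUT[B9] (row B9 above).

Answer: {a: ⊤, b: +, c: ⊤, d: ⊤, e: ⊤, f: ⊤}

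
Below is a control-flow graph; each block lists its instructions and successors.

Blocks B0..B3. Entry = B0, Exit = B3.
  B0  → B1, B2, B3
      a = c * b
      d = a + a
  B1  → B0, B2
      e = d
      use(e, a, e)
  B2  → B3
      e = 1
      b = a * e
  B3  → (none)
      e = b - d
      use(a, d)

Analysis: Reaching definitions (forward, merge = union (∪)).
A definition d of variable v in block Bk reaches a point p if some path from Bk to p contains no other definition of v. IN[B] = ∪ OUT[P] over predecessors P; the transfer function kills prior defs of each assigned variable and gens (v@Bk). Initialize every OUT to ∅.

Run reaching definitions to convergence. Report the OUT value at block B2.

Fixpoint table:
  B0: | IN={a@B0, d@B0, e@B1} | OUT={a@B0, d@B0, e@B1}
  B1: | IN={a@B0, d@B0, e@B1} | OUT={a@B0, d@B0, e@B1}
  B2: | IN={a@B0, d@B0, e@B1} | OUT={a@B0, b@B2, d@B0, e@B2}
  B3: | IN={a@B0, b@B2, d@B0, e@B1, e@B2} | OUT={a@B0, b@B2, d@B0, e@B3}

Merge at B2: IN[B2] = OUT[B0] ⊔ OUT[B1] = {a@B0, d@B0, e@B1}
Applying B2's transfer function to that IN value gives OUT[B2] (row B2 above).

Answer: {a@B0, b@B2, d@B0, e@B2}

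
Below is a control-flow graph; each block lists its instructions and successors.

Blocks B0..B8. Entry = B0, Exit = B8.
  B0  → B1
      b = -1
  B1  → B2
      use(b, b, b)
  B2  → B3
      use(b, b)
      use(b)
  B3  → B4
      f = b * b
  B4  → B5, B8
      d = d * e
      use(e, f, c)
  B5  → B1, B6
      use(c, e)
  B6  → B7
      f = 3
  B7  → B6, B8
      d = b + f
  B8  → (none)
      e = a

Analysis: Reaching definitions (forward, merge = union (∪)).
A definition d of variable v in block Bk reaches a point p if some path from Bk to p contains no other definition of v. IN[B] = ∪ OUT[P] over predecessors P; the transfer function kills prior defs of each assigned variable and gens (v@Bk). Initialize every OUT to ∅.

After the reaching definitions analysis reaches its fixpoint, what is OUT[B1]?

Per-block solution:
  B0:  IN={}  OUT={b@B0}
  B1:  IN={b@B0, d@B4, f@B3}  OUT={b@B0, d@B4, f@B3}
  B2:  IN={b@B0, d@B4, f@B3}  OUT={b@B0, d@B4, f@B3}
  B3:  IN={b@B0, d@B4, f@B3}  OUT={b@B0, d@B4, f@B3}
  B4:  IN={b@B0, d@B4, f@B3}  OUT={b@B0, d@B4, f@B3}
  B5:  IN={b@B0, d@B4, f@B3}  OUT={b@B0, d@B4, f@B3}
  B6:  IN={b@B0, d@B4, d@B7, f@B3, f@B6}  OUT={b@B0, d@B4, d@B7, f@B6}
  B7:  IN={b@B0, d@B4, d@B7, f@B6}  OUT={b@B0, d@B7, f@B6}
  B8:  IN={b@B0, d@B4, d@B7, f@B3, f@B6}  OUT={b@B0, d@B4, d@B7, e@B8, f@B3, f@B6}

Merge at B1: IN[B1] = OUT[B0] ⊔ OUT[B5] = {b@B0, d@B4, f@B3}
Applying B1's transfer function to that IN value gives OUT[B1] (row B1 above).

Answer: {b@B0, d@B4, f@B3}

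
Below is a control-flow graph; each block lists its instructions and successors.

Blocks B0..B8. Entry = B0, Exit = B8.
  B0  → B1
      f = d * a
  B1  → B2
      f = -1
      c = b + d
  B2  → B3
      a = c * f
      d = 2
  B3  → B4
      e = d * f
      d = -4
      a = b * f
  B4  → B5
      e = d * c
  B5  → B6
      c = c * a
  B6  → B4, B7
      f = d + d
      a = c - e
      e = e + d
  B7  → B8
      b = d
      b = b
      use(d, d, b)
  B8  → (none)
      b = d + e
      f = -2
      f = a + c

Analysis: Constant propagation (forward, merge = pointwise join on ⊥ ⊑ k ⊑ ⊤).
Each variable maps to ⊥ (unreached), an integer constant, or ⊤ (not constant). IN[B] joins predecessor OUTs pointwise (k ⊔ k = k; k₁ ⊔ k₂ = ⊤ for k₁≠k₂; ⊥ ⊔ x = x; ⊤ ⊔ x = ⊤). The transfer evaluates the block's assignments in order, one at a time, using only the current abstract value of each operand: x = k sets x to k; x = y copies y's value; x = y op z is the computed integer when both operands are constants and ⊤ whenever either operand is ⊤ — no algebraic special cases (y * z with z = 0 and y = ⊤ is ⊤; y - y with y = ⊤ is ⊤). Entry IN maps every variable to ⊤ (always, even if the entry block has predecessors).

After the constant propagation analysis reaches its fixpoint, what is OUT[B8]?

Answer: {a: ⊤, b: ⊤, c: ⊤, d: -4, e: ⊤, f: ⊤}

Derivation:
Per-block solution:
  B0:   IN=(all ⊤)   OUT=(all ⊤)
  B1:   IN=(all ⊤)   OUT={f:-1; rest ⊤}
  B2:   IN={f:-1; rest ⊤}   OUT={d:2, f:-1; rest ⊤}
  B3:   IN={d:2, f:-1; rest ⊤}   OUT={d:-4, e:-2, f:-1; rest ⊤}
  B4:   IN={d:-4; rest ⊤}   OUT={d:-4; rest ⊤}
  B5:   IN={d:-4; rest ⊤}   OUT={d:-4; rest ⊤}
  B6:   IN={d:-4; rest ⊤}   OUT={d:-4, f:-8; rest ⊤}
  B7:   IN={d:-4, f:-8; rest ⊤}   OUT={b:-4, d:-4, f:-8; rest ⊤}
  B8:   IN={b:-4, d:-4, f:-8; rest ⊤}   OUT={d:-4; rest ⊤}

Merge at B8: IN[B8] = OUT[B7] = {a: ⊤, b: -4, c: ⊤, d: -4, e: ⊤, f: -8}
Applying B8's transfer function to that IN value gives OUT[B8] (row B8 above).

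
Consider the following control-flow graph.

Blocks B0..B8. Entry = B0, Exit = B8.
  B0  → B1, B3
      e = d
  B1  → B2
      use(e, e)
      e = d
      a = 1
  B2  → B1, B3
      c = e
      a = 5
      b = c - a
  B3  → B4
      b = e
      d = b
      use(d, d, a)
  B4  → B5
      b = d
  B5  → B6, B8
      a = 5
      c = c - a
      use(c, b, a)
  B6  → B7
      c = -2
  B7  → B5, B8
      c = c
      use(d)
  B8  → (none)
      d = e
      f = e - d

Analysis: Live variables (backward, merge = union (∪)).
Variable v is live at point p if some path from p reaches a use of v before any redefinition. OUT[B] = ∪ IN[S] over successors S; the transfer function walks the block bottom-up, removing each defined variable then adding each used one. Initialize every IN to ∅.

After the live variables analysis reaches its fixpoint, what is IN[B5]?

Per-block solution:
  B0:   IN={a, c, d}   OUT={a, c, d, e}
  B1:   IN={d, e}   OUT={d, e}
  B2:   IN={d, e}   OUT={a, c, d, e}
  B3:   IN={a, c, e}   OUT={c, d, e}
  B4:   IN={c, d, e}   OUT={b, c, d, e}
  B5:   IN={b, c, d, e}   OUT={b, d, e}
  B6:   IN={b, d, e}   OUT={b, c, d, e}
  B7:   IN={b, c, d, e}   OUT={b, c, d, e}
  B8:   IN={e}   OUT={}

Merge at B5: OUT[B5] = IN[B6] ⊔ IN[B8] = {b, d, e}
Applying B5's transfer function to that OUT value gives IN[B5] (row B5 above).

Answer: {b, c, d, e}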